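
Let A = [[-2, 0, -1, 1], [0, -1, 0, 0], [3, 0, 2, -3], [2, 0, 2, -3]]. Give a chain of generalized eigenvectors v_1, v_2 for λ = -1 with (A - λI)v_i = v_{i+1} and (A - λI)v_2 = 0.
v_1 = [[2, 1, -6, -3]]^T, v_2 = [[1, 0, -3, -2]]^T

We seek v_1 ∈ ker((A + I)^2) \ ker(A + I), then set v_{i+1} = (A + I) v_i.

One such chain is v_1 = [[2, 1, -6, -3]]^T, v_2 = [[1, 0, -3, -2]]^T. Check: (A + I) v_2 = [[0, 0, 0, 0]]^T = 0.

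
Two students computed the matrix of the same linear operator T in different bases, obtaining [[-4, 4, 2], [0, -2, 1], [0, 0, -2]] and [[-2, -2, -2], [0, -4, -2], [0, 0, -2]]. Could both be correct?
Both have characteristic polynomial (x + 2)^2(x + 4), but the minimal polynomial of A is (x + 2)^2(x + 4) while the minimal polynomial of B is (x + 2)(x + 4). The minimal polynomial is a similarity invariant, so A and B are not similar.

No.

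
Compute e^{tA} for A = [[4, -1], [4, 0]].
e^{tA} = [[(2*t + 1)*e^{2*t}, -t*e^{2*t}], [4*t*e^{2*t}, (1 - 2*t)*e^{2*t}]]

A has Jordan form J = [[2, 1], [0, 2]] with A = PJP^{-1}, so e^{tA} = P e^{tJ} P^{-1}.

For a Jordan block J_k(λ), e^{tJ_k(λ)} = e^{λt} · (I + tN + t^2 N^2/2! + ... + t^{k-1} N^{k-1}/(k-1)!) where N is the nilpotent superdiagonal part.

Assembling the blocks and conjugating back gives the entries of e^{tA} as shown above.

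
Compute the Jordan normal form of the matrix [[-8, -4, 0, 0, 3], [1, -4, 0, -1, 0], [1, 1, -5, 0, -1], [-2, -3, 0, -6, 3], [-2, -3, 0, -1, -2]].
The characteristic polynomial is det(xI - A) = (x + 5)^5, so the eigenvalues are -5 (algebraic multiplicity 5).

For λ = -5: rank(A + 5I) = 3, rank((A + 5I)^2) = 1, rank((A + 5I)^3) = 0. The eigenspace has dimension 5 - 3 = 2, so there are 2 Jordan blocks; the rank sequence gives block sizes [3, 2].

Assembling the blocks gives the Jordan form J above.

J = [[-5, 1, 0, 0, 0], [0, -5, 1, 0, 0], [0, 0, -5, 0, 0], [0, 0, 0, -5, 1], [0, 0, 0, 0, -5]]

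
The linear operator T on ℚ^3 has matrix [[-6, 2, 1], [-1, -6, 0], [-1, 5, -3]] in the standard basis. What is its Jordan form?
The characteristic polynomial is det(xI - A) = (x + 5)^3, so the eigenvalues are -5 (algebraic multiplicity 3).

For λ = -5: rank(A + 5I) = 2, rank((A + 5I)^2) = 1, rank((A + 5I)^3) = 0. The eigenspace has dimension 3 - 2 = 1, so there is 1 Jordan block; the rank sequence gives block sizes [3].

Assembling the blocks gives the Jordan form J above.

J = [[-5, 1, 0], [0, -5, 1], [0, 0, -5]]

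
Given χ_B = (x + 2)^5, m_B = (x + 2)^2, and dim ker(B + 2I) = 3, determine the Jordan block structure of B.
λ = -2: algebraic multiplicity 5 (exponent in χ_B), largest block size 2 (exponent in m_B), 3 blocks (geometric multiplicity). These force block sizes [2, 2, 1].

Jordan blocks: (-2, 2), (-2, 2), (-2, 1)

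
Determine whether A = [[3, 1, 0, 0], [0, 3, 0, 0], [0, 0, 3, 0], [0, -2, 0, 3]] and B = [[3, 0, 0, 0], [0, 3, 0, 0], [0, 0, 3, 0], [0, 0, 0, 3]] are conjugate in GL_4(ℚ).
Both have characteristic polynomial (x - 3)^4, but the minimal polynomial of A is (x - 3)^2 while the minimal polynomial of B is x - 3. The minimal polynomial is a similarity invariant, so A and B are not similar.

No.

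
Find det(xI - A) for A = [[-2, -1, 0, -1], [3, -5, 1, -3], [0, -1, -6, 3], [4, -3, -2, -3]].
χ_A(x) = (x + 4)^4

xI - A = [[x + 2, 1, 0, 1], [-3, x + 5, -1, 3], [0, 1, x + 6, -3], [-4, 3, 2, x + 3]].

Expanding det(xI - A) along the first row:
det(xI - A) = + (x + 2)·det([[x + 5, -1, 3], [1, x + 6, -3], [3, 2, x + 3]]) - (1)·det([[-3, -1, 3], [0, x + 6, -3], [-4, 2, x + 3]]) + (0)·det([[-3, x + 5, 3], [0, 1, -3], [-4, 3, x + 3]]) - (1)·det([[-3, x + 5, -1], [0, 1, x + 6], [-4, 3, 2]]).

Evaluating gives χ_A(x) = x^4 + 16x^3 + 96x^2 + 256x + 256 = (x + 4)^4.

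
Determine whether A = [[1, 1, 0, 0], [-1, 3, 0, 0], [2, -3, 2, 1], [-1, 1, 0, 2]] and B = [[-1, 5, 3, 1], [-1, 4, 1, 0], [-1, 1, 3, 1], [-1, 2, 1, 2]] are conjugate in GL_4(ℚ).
Yes.

Two matrices over a field are similar if and only if they have the same invariant factors.

Both A and B have characteristic polynomial (x - 2)^4 and minimal polynomial (x - 2)^2. Computing further, both have invariant factors (x - 2)^2, (x - 2)^2. Hence A and B are similar.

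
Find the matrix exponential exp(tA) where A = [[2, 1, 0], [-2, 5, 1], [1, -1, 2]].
e^{tA} = [[(-t^2/2 - t + 1)*e^{3*t}, t*(t + 2)*e^{3*t}/2, t^2*e^{3*t}/2], [t*(-t - 4)*e^{3*t}/2, (t^2 + 4*t + 2)*e^{3*t}/2, t*(t + 2)*e^{3*t}/2], [t*e^{3*t}, -t*e^{3*t}, (1 - t)*e^{3*t}]]

A has Jordan form J = [[3, 1, 0], [0, 3, 1], [0, 0, 3]] with A = PJP^{-1}, so e^{tA} = P e^{tJ} P^{-1}.

For a Jordan block J_k(λ), e^{tJ_k(λ)} = e^{λt} · (I + tN + t^2 N^2/2! + ... + t^{k-1} N^{k-1}/(k-1)!) where N is the nilpotent superdiagonal part.

Assembling the blocks and conjugating back gives the entries of e^{tA} as shown above.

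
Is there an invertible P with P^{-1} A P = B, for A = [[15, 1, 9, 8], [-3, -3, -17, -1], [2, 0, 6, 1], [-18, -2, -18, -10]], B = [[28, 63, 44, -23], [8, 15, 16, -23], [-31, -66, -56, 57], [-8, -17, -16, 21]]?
Two matrices over a field are similar if and only if they have the same invariant factors.

Both A and B have characteristic polynomial (x - 6)^2(x + 2)^2 and minimal polynomial (x - 6)^2(x + 2)^2. Computing further, both have invariant factors (x - 6)^2(x + 2)^2. Hence A and B are similar.

Yes.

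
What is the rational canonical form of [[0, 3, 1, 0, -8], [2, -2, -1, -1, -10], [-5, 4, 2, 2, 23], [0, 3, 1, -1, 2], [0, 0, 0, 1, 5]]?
The invariant factors of A (the non-unit diagonal entries of the Smith normal form of xI - A over ℚ[x]) are (x - 5)(x + 1)(x^3 - 2x - 3), each dividing the next. The characteristic polynomial is their product, (x - 5)(x + 1)(x^3 - 2x - 3).

The rational canonical form is the block-diagonal matrix of companion matrices C(f_i):
R = [[0, 0, 0, 0, -15], [1, 0, 0, 0, -22], [0, 1, 0, 0, -5], [0, 0, 1, 0, 7], [0, 0, 0, 1, 4]].

Note the characteristic polynomial does not split into linear factors over ℚ, so A has no Jordan form over ℚ; the rational canonical form exists over any field.

R = [[0, 0, 0, 0, -15], [1, 0, 0, 0, -22], [0, 1, 0, 0, -5], [0, 0, 1, 0, 7], [0, 0, 0, 1, 4]]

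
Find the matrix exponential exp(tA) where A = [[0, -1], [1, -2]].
A has Jordan form J = [[-1, 1], [0, -1]] with A = PJP^{-1}, so e^{tA} = P e^{tJ} P^{-1}.

For a Jordan block J_k(λ), e^{tJ_k(λ)} = e^{λt} · (I + tN + t^2 N^2/2! + ... + t^{k-1} N^{k-1}/(k-1)!) where N is the nilpotent superdiagonal part.

Assembling the blocks and conjugating back gives the entries of e^{tA} as shown above.

e^{tA} = [[(t + 1)*e^{-t}, -t*e^{-t}], [t*e^{-t}, (1 - t)*e^{-t}]]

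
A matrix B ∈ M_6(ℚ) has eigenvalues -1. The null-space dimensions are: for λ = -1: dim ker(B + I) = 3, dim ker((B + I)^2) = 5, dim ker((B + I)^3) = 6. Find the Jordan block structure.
λ = -1: successive nullity increments [3, 2, 1] count blocks of size ≥ k; block sizes are [3, 2, 1].

Jordan blocks: (-1, 3), (-1, 2), (-1, 1)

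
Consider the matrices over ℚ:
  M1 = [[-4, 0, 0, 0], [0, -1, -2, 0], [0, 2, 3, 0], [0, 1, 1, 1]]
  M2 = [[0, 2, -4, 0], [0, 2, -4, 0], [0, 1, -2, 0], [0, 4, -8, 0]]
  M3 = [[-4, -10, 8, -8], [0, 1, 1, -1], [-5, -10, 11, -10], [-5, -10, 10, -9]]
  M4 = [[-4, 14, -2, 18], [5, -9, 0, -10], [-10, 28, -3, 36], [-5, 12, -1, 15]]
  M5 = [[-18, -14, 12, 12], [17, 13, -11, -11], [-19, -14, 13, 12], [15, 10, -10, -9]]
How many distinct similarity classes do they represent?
2 classes: {M1, M3, M4, M5}, {M2}

Characteristic polynomials: χ_{M1} = (x - 1)^3(x + 4), χ_{M2} = x^4, χ_{M3} = (x - 1)^3(x + 4), χ_{M4} = (x - 1)^3(x + 4), χ_{M5} = (x - 1)^3(x + 4).

{M1, M3, M4, M5}: invariant factors x - 1, (x - 1)^2(x + 4).

{M2}: invariant factors x, x, x^2.

Matrices are similar if and only if their invariant-factor lists agree; the partition into similarity classes is {M1, M3, M4, M5}, {M2}.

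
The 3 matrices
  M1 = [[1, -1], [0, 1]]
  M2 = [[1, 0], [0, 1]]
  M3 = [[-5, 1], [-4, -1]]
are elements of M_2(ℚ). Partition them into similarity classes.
Characteristic polynomials: χ_{M1} = (x - 1)^2, χ_{M2} = (x - 1)^2, χ_{M3} = (x + 3)^2.

{M1}: invariant factors (x - 1)^2.

{M2}: invariant factors x - 1, x - 1.

{M3}: invariant factors (x + 3)^2.

Matrices are similar if and only if their invariant-factor lists agree; the partition into similarity classes is {M1}, {M2}, {M3}.

3 classes: {M1}, {M2}, {M3}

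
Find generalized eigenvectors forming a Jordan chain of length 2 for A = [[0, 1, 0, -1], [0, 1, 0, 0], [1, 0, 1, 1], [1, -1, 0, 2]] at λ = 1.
We seek v_1 ∈ ker((A - I)^2) \ ker(A - I), then set v_{i+1} = (A - I) v_i.

One such chain is v_1 = [[0, 1, -1, 0]]^T, v_2 = [[1, 0, 0, -1]]^T. Check: (A - I) v_2 = [[0, 0, 0, 0]]^T = 0.

v_1 = [[0, 1, -1, 0]]^T, v_2 = [[1, 0, 0, -1]]^T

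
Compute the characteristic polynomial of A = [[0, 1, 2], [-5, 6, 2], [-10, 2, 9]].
xI - A = [[x, -1, -2], [5, x - 6, -2], [10, -2, x - 9]].

Expanding det(xI - A) along the first row:
det(xI - A) = + (x)·det([[x - 6, -2], [-2, x - 9]]) - (-1)·det([[5, -2], [10, x - 9]]) + (-2)·det([[5, x - 6], [10, -2]]).

Evaluating gives χ_A(x) = x^3 - 15x^2 + 75x - 125 = (x - 5)^3.

χ_A(x) = (x - 5)^3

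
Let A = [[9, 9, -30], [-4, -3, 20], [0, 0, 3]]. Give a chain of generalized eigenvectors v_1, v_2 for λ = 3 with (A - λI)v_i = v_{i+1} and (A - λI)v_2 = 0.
v_1 = [[-1, 1, 0]]^T, v_2 = [[3, -2, 0]]^T

We seek v_1 ∈ ker((A - 3I)^2) \ ker(A - 3I), then set v_{i+1} = (A - 3I) v_i.

One such chain is v_1 = [[-1, 1, 0]]^T, v_2 = [[3, -2, 0]]^T. Check: (A - 3I) v_2 = [[0, 0, 0]]^T = 0.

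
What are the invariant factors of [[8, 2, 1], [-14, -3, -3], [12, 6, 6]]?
The Jordan structure of A has elementary divisors (x - 3), (x - 4)^2. Arranging the block sizes at each eigenvalue in decreasing order and taking row products gives the invariant factors.

Invariant factors (smallest first, each dividing the next): (x - 4)^2(x - 3).

Check: the last factor (x - 4)^2(x - 3) is the minimal polynomial, and the product (x - 4)^2(x - 3) is the characteristic polynomial.

(x - 4)^2(x - 3)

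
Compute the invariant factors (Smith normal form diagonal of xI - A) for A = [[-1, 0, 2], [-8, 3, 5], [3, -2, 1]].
(x - 1)^3

The Jordan structure of A has elementary divisors (x - 1)^3. Arranging the block sizes at each eigenvalue in decreasing order and taking row products gives the invariant factors.

Invariant factors (smallest first, each dividing the next): (x - 1)^3.

Check: the last factor (x - 1)^3 is the minimal polynomial, and the product (x - 1)^3 is the characteristic polynomial.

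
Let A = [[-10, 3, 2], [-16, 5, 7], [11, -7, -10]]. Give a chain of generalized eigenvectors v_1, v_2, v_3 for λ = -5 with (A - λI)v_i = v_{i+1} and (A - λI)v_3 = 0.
We seek v_1 ∈ ker((A + 5I)^3) \ ker((A + 5I)^2), then set v_{i+1} = (A + 5I) v_i.

One such chain is v_1 = [[1, 1, 1]]^T, v_2 = [[0, 1, -1]]^T, v_3 = [[1, 3, -2]]^T. Check: (A + 5I) v_3 = [[0, 0, 0]]^T = 0.

v_1 = [[1, 1, 1]]^T, v_2 = [[0, 1, -1]]^T, v_3 = [[1, 3, -2]]^T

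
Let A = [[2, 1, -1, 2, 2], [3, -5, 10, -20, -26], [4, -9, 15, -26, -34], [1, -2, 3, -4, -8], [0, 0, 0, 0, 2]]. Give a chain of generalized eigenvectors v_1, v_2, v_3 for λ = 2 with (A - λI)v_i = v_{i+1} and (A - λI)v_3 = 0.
v_1 = [[0, 1, 1, 0, 0]]^T, v_2 = [[0, 3, 4, 1, 0]]^T, v_3 = [[1, -1, -1, 0, 0]]^T

We seek v_1 ∈ ker((A - 2I)^3) \ ker((A - 2I)^2), then set v_{i+1} = (A - 2I) v_i.

One such chain is v_1 = [[0, 1, 1, 0, 0]]^T, v_2 = [[0, 3, 4, 1, 0]]^T, v_3 = [[1, -1, -1, 0, 0]]^T. Check: (A - 2I) v_3 = [[0, 0, 0, 0, 0]]^T = 0.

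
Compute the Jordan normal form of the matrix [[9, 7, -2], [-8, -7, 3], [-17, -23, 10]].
The characteristic polynomial is det(xI - A) = (x - 4)^3, so the eigenvalues are 4 (algebraic multiplicity 3).

For λ = 4: rank(A - 4I) = 2, rank((A - 4I)^2) = 1, rank((A - 4I)^3) = 0. The eigenspace has dimension 3 - 2 = 1, so there is 1 Jordan block; the rank sequence gives block sizes [3].

Assembling the blocks gives the Jordan form J above.

J = [[4, 1, 0], [0, 4, 1], [0, 0, 4]]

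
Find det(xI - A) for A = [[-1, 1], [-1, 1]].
χ_A(x) = x^2

xI - A = [[x + 1, -1], [1, x - 1]].

Expanding det(xI - A) along the first row:
det(xI - A) = + (x + 1)·det([[x - 1]]) - (-1)·det([[1]]).

Evaluating gives χ_A(x) = x^2.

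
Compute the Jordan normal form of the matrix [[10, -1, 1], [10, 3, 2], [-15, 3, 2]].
J = [[5, 1, 0], [0, 5, 0], [0, 0, 5]]

The characteristic polynomial is det(xI - A) = (x - 5)^3, so the eigenvalues are 5 (algebraic multiplicity 3).

For λ = 5: rank(A - 5I) = 1, rank((A - 5I)^2) = 0. The eigenspace has dimension 3 - 1 = 2, so there are 2 Jordan blocks; the rank sequence gives block sizes [2, 1].

Assembling the blocks gives the Jordan form J above.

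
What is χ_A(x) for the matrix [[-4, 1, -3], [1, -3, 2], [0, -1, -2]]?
xI - A = [[x + 4, -1, 3], [-1, x + 3, -2], [0, 1, x + 2]].

Expanding det(xI - A) along the first row:
det(xI - A) = + (x + 4)·det([[x + 3, -2], [1, x + 2]]) - (-1)·det([[-1, -2], [0, x + 2]]) + (3)·det([[-1, x + 3], [0, 1]]).

Evaluating gives χ_A(x) = x^3 + 9x^2 + 27x + 27 = (x + 3)^3.

χ_A(x) = (x + 3)^3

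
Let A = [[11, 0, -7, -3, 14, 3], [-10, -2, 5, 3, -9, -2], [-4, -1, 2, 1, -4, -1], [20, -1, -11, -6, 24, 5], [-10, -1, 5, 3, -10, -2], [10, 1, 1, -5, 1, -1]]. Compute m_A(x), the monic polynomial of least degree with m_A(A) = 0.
The characteristic polynomial factors as (x + 1)^6. The minimal polynomial is ∏(x - λ)^{k_λ} where k_λ is the size of the largest Jordan block at λ.

For λ = -1: rank(A + I) = 3, and the largest Jordan block has size 3 (the smallest k with rank((A + I)^k) = rank((A + I)^(k+1))).

So m_A(x) = (x + 1)^3.

m_A(x) = (x + 1)^3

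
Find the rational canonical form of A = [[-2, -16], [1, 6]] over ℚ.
R = [[0, -4], [1, 4]]

The invariant factors of A (the non-unit diagonal entries of the Smith normal form of xI - A over ℚ[x]) are (x - 2)^2, each dividing the next. The characteristic polynomial is their product, (x - 2)^2.

The rational canonical form is the block-diagonal matrix of companion matrices C(f_i):
R = [[0, -4], [1, 4]].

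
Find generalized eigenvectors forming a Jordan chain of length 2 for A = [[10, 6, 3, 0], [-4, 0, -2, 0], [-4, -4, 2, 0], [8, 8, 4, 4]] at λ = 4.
We seek v_1 ∈ ker((A - 4I)^2) \ ker(A - 4I), then set v_{i+1} = (A - 4I) v_i.

One such chain is v_1 = [[-2, 1, 1, -4]]^T, v_2 = [[-3, 2, 2, -4]]^T. Check: (A - 4I) v_2 = [[0, 0, 0, 0]]^T = 0.

v_1 = [[-2, 1, 1, -4]]^T, v_2 = [[-3, 2, 2, -4]]^T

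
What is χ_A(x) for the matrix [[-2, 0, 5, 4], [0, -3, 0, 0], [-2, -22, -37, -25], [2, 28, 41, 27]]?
xI - A = [[x + 2, 0, -5, -4], [0, x + 3, 0, 0], [2, 22, x + 37, 25], [-2, -28, -41, x - 27]].

Expanding det(xI - A) along the first row:
det(xI - A) = + (x + 2)·det([[x + 3, 0, 0], [22, x + 37, 25], [-28, -41, x - 27]]) - (0)·det([[0, 0, 0], [2, x + 37, 25], [-2, -41, x - 27]]) + (-5)·det([[0, x + 3, 0], [2, 22, 25], [-2, -28, x - 27]]) - (-4)·det([[0, x + 3, 0], [2, 22, x + 37], [-2, -28, -41]]).

Evaluating gives χ_A(x) = x^4 + 15x^3 + 84x^2 + 208x + 192 = (x + 3)(x + 4)^3.

χ_A(x) = (x + 3)(x + 4)^3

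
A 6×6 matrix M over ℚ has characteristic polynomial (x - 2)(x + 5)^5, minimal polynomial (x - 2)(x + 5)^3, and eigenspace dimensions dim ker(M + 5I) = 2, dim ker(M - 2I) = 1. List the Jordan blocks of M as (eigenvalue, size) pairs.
Jordan blocks: (-5, 3), (-5, 2), (2, 1)

λ = -5: algebraic multiplicity 5 (exponent in χ_M), largest block size 3 (exponent in m_M), 2 blocks (geometric multiplicity). These force block sizes [3, 2].
λ = 2: algebraic multiplicity 1 (exponent in χ_M), largest block size 1 (exponent in m_M), 1 block (geometric multiplicity). This forces block sizes [1].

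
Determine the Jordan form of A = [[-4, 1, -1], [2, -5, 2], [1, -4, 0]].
The characteristic polynomial is det(xI - A) = (x + 3)^3, so the eigenvalues are -3 (algebraic multiplicity 3).

For λ = -3: rank(A + 3I) = 2, rank((A + 3I)^2) = 1, rank((A + 3I)^3) = 0. The eigenspace has dimension 3 - 2 = 1, so there is 1 Jordan block; the rank sequence gives block sizes [3].

Assembling the blocks gives the Jordan form J above.

J = [[-3, 1, 0], [0, -3, 1], [0, 0, -3]]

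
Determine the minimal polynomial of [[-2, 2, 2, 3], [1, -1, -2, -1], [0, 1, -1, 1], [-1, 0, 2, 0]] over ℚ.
m_A(x) = (x + 1)^2

The characteristic polynomial factors as (x + 1)^4. The minimal polynomial is ∏(x - λ)^{k_λ} where k_λ is the size of the largest Jordan block at λ.

For λ = -1: rank(A + I) = 2, and the largest Jordan block has size 2 (the smallest k with rank((A + I)^k) = rank((A + I)^(k+1))).

So m_A(x) = (x + 1)^2.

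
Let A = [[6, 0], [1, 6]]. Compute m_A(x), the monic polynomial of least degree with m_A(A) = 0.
m_A(x) = (x - 6)^2

The characteristic polynomial factors as (x - 6)^2. The minimal polynomial is ∏(x - λ)^{k_λ} where k_λ is the size of the largest Jordan block at λ.

For λ = 6: rank(A - 6I) = 1, and the largest Jordan block has size 2 (the smallest k with rank((A - 6I)^k) = rank((A - 6I)^(k+1))).

So m_A(x) = (x - 6)^2.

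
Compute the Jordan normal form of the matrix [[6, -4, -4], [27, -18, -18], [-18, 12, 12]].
J = [[0, 1, 0], [0, 0, 0], [0, 0, 0]]

The characteristic polynomial is det(xI - A) = x^3, so the eigenvalues are 0 (algebraic multiplicity 3).

For λ = 0: rank(A) = 1, rank(A^2) = 0. The eigenspace has dimension 3 - 1 = 2, so there are 2 Jordan blocks; the rank sequence gives block sizes [2, 1].

Assembling the blocks gives the Jordan form J above.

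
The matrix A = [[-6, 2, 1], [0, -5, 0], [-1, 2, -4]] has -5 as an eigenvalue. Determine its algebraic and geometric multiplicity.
The characteristic polynomial is (x + 5)^3, so the factor x + 5 appears with exponent 3: the algebraic multiplicity is 3.

rank(A + 5I) = 1, so the eigenspace has dimension 3 - 1 = 2: the geometric multiplicity is 2.

Since 2 < 3, A is not diagonalizable.

algebraic multiplicity 3, geometric multiplicity 2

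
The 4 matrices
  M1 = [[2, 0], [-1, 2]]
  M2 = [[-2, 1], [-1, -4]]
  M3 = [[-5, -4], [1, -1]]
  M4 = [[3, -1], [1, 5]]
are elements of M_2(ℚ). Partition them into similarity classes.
Characteristic polynomials: χ_{M1} = (x - 2)^2, χ_{M2} = (x + 3)^2, χ_{M3} = (x + 3)^2, χ_{M4} = (x - 4)^2.

{M1}: invariant factors (x - 2)^2.

{M2, M3}: invariant factors (x + 3)^2.

{M4}: invariant factors (x - 4)^2.

Matrices are similar if and only if their invariant-factor lists agree; the partition into similarity classes is {M1}, {M2, M3}, {M4}.

3 classes: {M1}, {M2, M3}, {M4}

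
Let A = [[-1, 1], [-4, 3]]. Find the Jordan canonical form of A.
J = [[1, 1], [0, 1]]

The characteristic polynomial is det(xI - A) = (x - 1)^2, so the eigenvalues are 1 (algebraic multiplicity 2).

For λ = 1: rank(A - I) = 1, rank((A - I)^2) = 0. The eigenspace has dimension 2 - 1 = 1, so there is 1 Jordan block; the rank sequence gives block sizes [2].

Assembling the blocks gives the Jordan form J above.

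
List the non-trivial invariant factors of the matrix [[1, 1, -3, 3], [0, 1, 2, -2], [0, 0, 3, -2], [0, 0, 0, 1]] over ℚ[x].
The Jordan structure of A has elementary divisors (x - 1)^2, (x - 1), (x - 3). Arranging the block sizes at each eigenvalue in decreasing order and taking row products gives the invariant factors.

Invariant factors (smallest first, each dividing the next): x - 1, (x - 3)(x - 1)^2.

Check: the last factor (x - 3)(x - 1)^2 is the minimal polynomial, and the product (x - 3)(x - 1)^3 is the characteristic polynomial.

x - 1, (x - 3)(x - 1)^2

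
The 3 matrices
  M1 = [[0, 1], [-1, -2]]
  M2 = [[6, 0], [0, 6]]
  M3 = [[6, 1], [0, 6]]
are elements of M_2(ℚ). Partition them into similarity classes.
Characteristic polynomials: χ_{M1} = (x + 1)^2, χ_{M2} = (x - 6)^2, χ_{M3} = (x - 6)^2.

{M1}: invariant factors (x + 1)^2.

{M2}: invariant factors x - 6, x - 6.

{M3}: invariant factors (x - 6)^2.

Matrices are similar if and only if their invariant-factor lists agree; the partition into similarity classes is {M1}, {M2}, {M3}.

3 classes: {M1}, {M2}, {M3}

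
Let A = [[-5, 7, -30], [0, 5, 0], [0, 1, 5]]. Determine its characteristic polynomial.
χ_A(x) = (x - 5)^2(x + 5)

xI - A = [[x + 5, -7, 30], [0, x - 5, 0], [0, -1, x - 5]].

Expanding det(xI - A) along the first row:
det(xI - A) = + (x + 5)·det([[x - 5, 0], [-1, x - 5]]) - (-7)·det([[0, 0], [0, x - 5]]) + (30)·det([[0, x - 5], [0, -1]]).

Evaluating gives χ_A(x) = x^3 - 5x^2 - 25x + 125 = (x - 5)^2(x + 5).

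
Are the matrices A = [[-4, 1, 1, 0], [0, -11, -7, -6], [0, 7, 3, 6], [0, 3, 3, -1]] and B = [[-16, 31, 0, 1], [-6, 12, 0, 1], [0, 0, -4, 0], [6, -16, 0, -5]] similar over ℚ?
Yes.

Two matrices over a field are similar if and only if they have the same invariant factors.

Both A and B have characteristic polynomial (x + 1)(x + 4)^3 and minimal polynomial (x + 1)(x + 4)^2. Computing further, both have invariant factors x + 4, (x + 1)(x + 4)^2. Hence A and B are similar.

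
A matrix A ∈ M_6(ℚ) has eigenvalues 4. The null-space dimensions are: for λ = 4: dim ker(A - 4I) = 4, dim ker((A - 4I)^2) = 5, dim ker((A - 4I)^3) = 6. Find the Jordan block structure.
Jordan blocks: (4, 3), (4, 1), (4, 1), (4, 1)

λ = 4: successive nullity increments [4, 1, 1] count blocks of size ≥ k; block sizes are [3, 1, 1, 1].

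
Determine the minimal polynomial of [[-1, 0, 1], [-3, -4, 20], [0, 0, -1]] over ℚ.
m_A(x) = (x + 1)^2(x + 4)

The characteristic polynomial factors as (x + 1)^2(x + 4). The minimal polynomial is ∏(x - λ)^{k_λ} where k_λ is the size of the largest Jordan block at λ.

For λ = -4: rank(A + 4I) = 2, and the largest Jordan block has size 1 (the smallest k with rank((A + 4I)^k) = rank((A + 4I)^(k+1))).
For λ = -1: rank(A + I) = 2, and the largest Jordan block has size 2 (the smallest k with rank((A + I)^k) = rank((A + I)^(k+1))).

So m_A(x) = (x + 1)^2(x + 4).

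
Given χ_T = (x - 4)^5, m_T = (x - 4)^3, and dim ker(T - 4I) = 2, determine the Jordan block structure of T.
λ = 4: algebraic multiplicity 5 (exponent in χ_T), largest block size 3 (exponent in m_T), 2 blocks (geometric multiplicity). These force block sizes [3, 2].

Jordan blocks: (4, 3), (4, 2)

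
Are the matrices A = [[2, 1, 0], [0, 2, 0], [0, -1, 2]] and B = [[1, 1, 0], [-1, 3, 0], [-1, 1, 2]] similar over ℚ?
Yes.

Two matrices over a field are similar if and only if they have the same invariant factors.

Both A and B have characteristic polynomial (x - 2)^3 and minimal polynomial (x - 2)^2. Computing further, both have invariant factors x - 2, (x - 2)^2. Hence A and B are similar.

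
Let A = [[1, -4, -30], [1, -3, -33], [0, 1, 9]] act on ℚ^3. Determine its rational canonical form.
The invariant factors of A (the non-unit diagonal entries of the Smith normal form of xI - A over ℚ[x]) are (x - 3)(x - 2)^2, each dividing the next. The characteristic polynomial is their product, (x - 3)(x - 2)^2.

The rational canonical form is the block-diagonal matrix of companion matrices C(f_i):
R = [[0, 0, 12], [1, 0, -16], [0, 1, 7]].

R = [[0, 0, 12], [1, 0, -16], [0, 1, 7]]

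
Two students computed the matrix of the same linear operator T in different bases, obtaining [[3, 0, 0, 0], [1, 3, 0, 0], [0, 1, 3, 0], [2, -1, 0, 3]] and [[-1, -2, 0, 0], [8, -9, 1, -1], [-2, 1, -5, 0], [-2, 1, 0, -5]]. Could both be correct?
trace(A) = 12 but trace(B) = -20. The trace is a similarity invariant, so A and B are not similar.

No.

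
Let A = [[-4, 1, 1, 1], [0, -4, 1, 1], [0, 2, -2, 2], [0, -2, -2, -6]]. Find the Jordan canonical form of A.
J = [[-4, 1, 0, 0], [0, -4, 1, 0], [0, 0, -4, 0], [0, 0, 0, -4]]

The characteristic polynomial is det(xI - A) = (x + 4)^4, so the eigenvalues are -4 (algebraic multiplicity 4).

For λ = -4: rank(A + 4I) = 2, rank((A + 4I)^2) = 1, rank((A + 4I)^3) = 0. The eigenspace has dimension 4 - 2 = 2, so there are 2 Jordan blocks; the rank sequence gives block sizes [3, 1].

Assembling the blocks gives the Jordan form J above.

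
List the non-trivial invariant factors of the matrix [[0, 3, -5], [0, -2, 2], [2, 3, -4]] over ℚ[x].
(x + 2)^3

The Jordan structure of A has elementary divisors (x + 2)^3. Arranging the block sizes at each eigenvalue in decreasing order and taking row products gives the invariant factors.

Invariant factors (smallest first, each dividing the next): (x + 2)^3.

Check: the last factor (x + 2)^3 is the minimal polynomial, and the product (x + 2)^3 is the characteristic polynomial.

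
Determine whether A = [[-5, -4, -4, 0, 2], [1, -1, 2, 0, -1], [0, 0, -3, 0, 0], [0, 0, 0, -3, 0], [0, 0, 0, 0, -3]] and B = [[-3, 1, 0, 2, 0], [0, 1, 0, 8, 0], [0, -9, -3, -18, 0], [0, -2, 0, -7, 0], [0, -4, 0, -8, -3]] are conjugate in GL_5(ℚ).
Yes.

Two matrices over a field are similar if and only if they have the same invariant factors.

Both A and B have characteristic polynomial (x + 3)^5 and minimal polynomial (x + 3)^2. Computing further, both have invariant factors x + 3, x + 3, x + 3, (x + 3)^2. Hence A and B are similar.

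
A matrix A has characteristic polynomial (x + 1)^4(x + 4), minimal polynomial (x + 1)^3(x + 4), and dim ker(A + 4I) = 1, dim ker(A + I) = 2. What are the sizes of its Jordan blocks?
Jordan blocks: (-4, 1), (-1, 3), (-1, 1)

λ = -4: algebraic multiplicity 1 (exponent in χ_A), largest block size 1 (exponent in m_A), 1 block (geometric multiplicity). This forces block sizes [1].
λ = -1: algebraic multiplicity 4 (exponent in χ_A), largest block size 3 (exponent in m_A), 2 blocks (geometric multiplicity). These force block sizes [3, 1].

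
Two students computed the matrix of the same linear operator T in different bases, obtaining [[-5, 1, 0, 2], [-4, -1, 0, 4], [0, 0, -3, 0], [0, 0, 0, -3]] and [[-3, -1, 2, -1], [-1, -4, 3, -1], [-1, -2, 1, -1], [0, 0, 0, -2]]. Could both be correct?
trace(A) = -12 but trace(B) = -8. The trace is a similarity invariant, so A and B are not similar.

No.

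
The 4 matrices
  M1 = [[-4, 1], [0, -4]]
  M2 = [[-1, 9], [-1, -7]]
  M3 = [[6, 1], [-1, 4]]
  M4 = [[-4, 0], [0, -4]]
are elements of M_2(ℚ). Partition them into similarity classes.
3 classes: {M1, M2}, {M3}, {M4}

Characteristic polynomials: χ_{M1} = (x + 4)^2, χ_{M2} = (x + 4)^2, χ_{M3} = (x - 5)^2, χ_{M4} = (x + 4)^2.

{M1, M2}: invariant factors (x + 4)^2.

{M3}: invariant factors (x - 5)^2.

{M4}: invariant factors x + 4, x + 4.

Matrices are similar if and only if their invariant-factor lists agree; the partition into similarity classes is {M1, M2}, {M3}, {M4}.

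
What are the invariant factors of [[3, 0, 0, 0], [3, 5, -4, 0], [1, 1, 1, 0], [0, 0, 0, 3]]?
The Jordan structure of A has elementary divisors (x - 3)^3, (x - 3). Arranging the block sizes at each eigenvalue in decreasing order and taking row products gives the invariant factors.

Invariant factors (smallest first, each dividing the next): x - 3, (x - 3)^3.

Check: the last factor (x - 3)^3 is the minimal polynomial, and the product (x - 3)^4 is the characteristic polynomial.

x - 3, (x - 3)^3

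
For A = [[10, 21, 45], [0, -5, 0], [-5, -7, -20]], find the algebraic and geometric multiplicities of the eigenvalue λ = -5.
algebraic multiplicity 3, geometric multiplicity 2

The characteristic polynomial is (x + 5)^3, so the factor x + 5 appears with exponent 3: the algebraic multiplicity is 3.

rank(A + 5I) = 1, so the eigenspace has dimension 3 - 1 = 2: the geometric multiplicity is 2.

Since 2 < 3, A is not diagonalizable.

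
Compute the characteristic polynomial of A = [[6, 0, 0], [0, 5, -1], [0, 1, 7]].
xI - A = [[x - 6, 0, 0], [0, x - 5, 1], [0, -1, x - 7]].

Expanding det(xI - A) along the first row:
det(xI - A) = + (x - 6)·det([[x - 5, 1], [-1, x - 7]]) - (0)·det([[0, 1], [0, x - 7]]) + (0)·det([[0, x - 5], [0, -1]]).

Evaluating gives χ_A(x) = x^3 - 18x^2 + 108x - 216 = (x - 6)^3.

χ_A(x) = (x - 6)^3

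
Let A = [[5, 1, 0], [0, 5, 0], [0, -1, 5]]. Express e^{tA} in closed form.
e^{tA} = [[e^{5*t}, t*e^{5*t}, 0], [0, e^{5*t}, 0], [0, -t*e^{5*t}, e^{5*t}]]

A has Jordan form J = [[5, 1, 0], [0, 5, 0], [0, 0, 5]] with A = PJP^{-1}, so e^{tA} = P e^{tJ} P^{-1}.

For a Jordan block J_k(λ), e^{tJ_k(λ)} = e^{λt} · (I + tN + t^2 N^2/2! + ... + t^{k-1} N^{k-1}/(k-1)!) where N is the nilpotent superdiagonal part.

Assembling the blocks and conjugating back gives the entries of e^{tA} as shown above.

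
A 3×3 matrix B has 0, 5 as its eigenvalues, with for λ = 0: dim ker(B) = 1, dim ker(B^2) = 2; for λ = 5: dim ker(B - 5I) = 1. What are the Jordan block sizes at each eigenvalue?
Jordan blocks: (0, 2), (5, 1)

λ = 0: successive nullity increments [1, 1] count blocks of size ≥ k; block sizes are [2].
λ = 5: successive nullity increments [1] count blocks of size ≥ k; block sizes are [1].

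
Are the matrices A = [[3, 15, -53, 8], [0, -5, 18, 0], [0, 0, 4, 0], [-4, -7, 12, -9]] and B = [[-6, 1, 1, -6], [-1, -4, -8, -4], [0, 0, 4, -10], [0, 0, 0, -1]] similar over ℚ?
Two matrices over a field are similar if and only if they have the same invariant factors.

Both A and B have characteristic polynomial (x - 4)(x + 1)(x + 5)^2 and minimal polynomial (x - 4)(x + 1)(x + 5)^2. Computing further, both have invariant factors (x - 4)(x + 1)(x + 5)^2. Hence A and B are similar.

Yes.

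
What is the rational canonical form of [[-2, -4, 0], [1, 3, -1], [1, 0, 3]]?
The invariant factors of A (the non-unit diagonal entries of the Smith normal form of xI - A over ℚ[x]) are (x - 1)(x^2 - 3x - 2), each dividing the next. The characteristic polynomial is their product, (x - 1)(x^2 - 3x - 2).

The rational canonical form is the block-diagonal matrix of companion matrices C(f_i):
R = [[0, 0, -2], [1, 0, -1], [0, 1, 4]].

Note the characteristic polynomial does not split into linear factors over ℚ, so A has no Jordan form over ℚ; the rational canonical form exists over any field.

R = [[0, 0, -2], [1, 0, -1], [0, 1, 4]]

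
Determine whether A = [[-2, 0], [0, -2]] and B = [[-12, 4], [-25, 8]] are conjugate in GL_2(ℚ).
No.

Both have characteristic polynomial (x + 2)^2, but the minimal polynomial of A is x + 2 while the minimal polynomial of B is (x + 2)^2. The minimal polynomial is a similarity invariant, so A and B are not similar.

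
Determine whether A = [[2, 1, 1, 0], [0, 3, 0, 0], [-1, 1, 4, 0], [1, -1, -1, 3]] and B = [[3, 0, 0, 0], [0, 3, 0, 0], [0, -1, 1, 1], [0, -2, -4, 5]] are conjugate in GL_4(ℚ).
Yes.

Two matrices over a field are similar if and only if they have the same invariant factors.

Both A and B have characteristic polynomial (x - 3)^4 and minimal polynomial (x - 3)^2. Computing further, both have invariant factors x - 3, x - 3, (x - 3)^2. Hence A and B are similar.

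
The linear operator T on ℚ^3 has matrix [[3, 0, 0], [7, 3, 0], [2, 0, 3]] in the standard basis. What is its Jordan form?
The characteristic polynomial is det(xI - A) = (x - 3)^3, so the eigenvalues are 3 (algebraic multiplicity 3).

For λ = 3: rank(A - 3I) = 1, rank((A - 3I)^2) = 0. The eigenspace has dimension 3 - 1 = 2, so there are 2 Jordan blocks; the rank sequence gives block sizes [2, 1].

Assembling the blocks gives the Jordan form J above.

J = [[3, 1, 0], [0, 3, 0], [0, 0, 3]]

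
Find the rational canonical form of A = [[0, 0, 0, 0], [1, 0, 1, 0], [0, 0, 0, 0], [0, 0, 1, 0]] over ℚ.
R = [[0, 0, 0, 0], [1, 0, 0, 0], [0, 0, 0, 0], [0, 0, 1, 0]]

The invariant factors of A (the non-unit diagonal entries of the Smith normal form of xI - A over ℚ[x]) are x^2, x^2, each dividing the next. The characteristic polynomial is their product, x^4.

The rational canonical form is the block-diagonal matrix of companion matrices C(f_i):
R = [[0, 0, 0, 0], [1, 0, 0, 0], [0, 0, 0, 0], [0, 0, 1, 0]].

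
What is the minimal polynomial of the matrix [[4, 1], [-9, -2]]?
m_A(x) = (x - 1)^2

The characteristic polynomial factors as (x - 1)^2. The minimal polynomial is ∏(x - λ)^{k_λ} where k_λ is the size of the largest Jordan block at λ.

For λ = 1: rank(A - I) = 1, and the largest Jordan block has size 2 (the smallest k with rank((A - I)^k) = rank((A - I)^(k+1))).

So m_A(x) = (x - 1)^2.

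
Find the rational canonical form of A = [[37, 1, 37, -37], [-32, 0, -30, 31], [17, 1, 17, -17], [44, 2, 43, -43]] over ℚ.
The invariant factors of A (the non-unit diagonal entries of the Smith normal form of xI - A over ℚ[x]) are (x - 5)(x - 4)(x^2 - 2x - 1), each dividing the next. The characteristic polynomial is their product, (x - 5)(x - 4)(x^2 - 2x - 1).

The rational canonical form is the block-diagonal matrix of companion matrices C(f_i):
R = [[0, 0, 0, 20], [1, 0, 0, 31], [0, 1, 0, -37], [0, 0, 1, 11]].

Note the characteristic polynomial does not split into linear factors over ℚ, so A has no Jordan form over ℚ; the rational canonical form exists over any field.

R = [[0, 0, 0, 20], [1, 0, 0, 31], [0, 1, 0, -37], [0, 0, 1, 11]]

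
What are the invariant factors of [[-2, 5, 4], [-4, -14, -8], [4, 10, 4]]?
The Jordan structure of A has elementary divisors (x + 4)^2, (x + 4). Arranging the block sizes at each eigenvalue in decreasing order and taking row products gives the invariant factors.

Invariant factors (smallest first, each dividing the next): x + 4, (x + 4)^2.

Check: the last factor (x + 4)^2 is the minimal polynomial, and the product (x + 4)^3 is the characteristic polynomial.

x + 4, (x + 4)^2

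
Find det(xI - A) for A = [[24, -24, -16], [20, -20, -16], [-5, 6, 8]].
χ_A(x) = (x - 4)^3

xI - A = [[x - 24, 24, 16], [-20, x + 20, 16], [5, -6, x - 8]].

Expanding det(xI - A) along the first row:
det(xI - A) = + (x - 24)·det([[x + 20, 16], [-6, x - 8]]) - (24)·det([[-20, 16], [5, x - 8]]) + (16)·det([[-20, x + 20], [5, -6]]).

Evaluating gives χ_A(x) = x^3 - 12x^2 + 48x - 64 = (x - 4)^3.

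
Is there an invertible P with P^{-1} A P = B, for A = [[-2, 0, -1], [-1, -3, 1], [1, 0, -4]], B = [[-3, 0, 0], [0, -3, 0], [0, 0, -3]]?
No.

Both have characteristic polynomial (x + 3)^3, but the minimal polynomial of A is (x + 3)^2 while the minimal polynomial of B is x + 3. The minimal polynomial is a similarity invariant, so A and B are not similar.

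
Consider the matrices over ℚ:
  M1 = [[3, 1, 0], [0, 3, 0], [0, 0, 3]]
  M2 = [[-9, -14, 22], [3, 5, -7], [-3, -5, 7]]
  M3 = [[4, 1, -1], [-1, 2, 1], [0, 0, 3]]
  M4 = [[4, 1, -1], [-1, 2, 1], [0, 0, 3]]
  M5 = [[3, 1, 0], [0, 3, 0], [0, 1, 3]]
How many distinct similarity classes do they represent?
Characteristic polynomials: χ_{M1} = (x - 3)^3, χ_{M2} = x^2(x - 3), χ_{M3} = (x - 3)^3, χ_{M4} = (x - 3)^3, χ_{M5} = (x - 3)^3.

{M1, M3, M4, M5}: invariant factors x - 3, (x - 3)^2.

{M2}: invariant factors x^2(x - 3).

Matrices are similar if and only if their invariant-factor lists agree; the partition into similarity classes is {M1, M3, M4, M5}, {M2}.

2 classes: {M1, M3, M4, M5}, {M2}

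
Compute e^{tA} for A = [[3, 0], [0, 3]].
A has Jordan form J = [[3, 0], [0, 3]] with A = PJP^{-1}, so e^{tA} = P e^{tJ} P^{-1}.

For a Jordan block J_k(λ), e^{tJ_k(λ)} = e^{λt} · (I + tN + t^2 N^2/2! + ... + t^{k-1} N^{k-1}/(k-1)!) where N is the nilpotent superdiagonal part.

Assembling the blocks and conjugating back gives the entries of e^{tA} as shown above.

e^{tA} = [[e^{3*t}, 0], [0, e^{3*t}]]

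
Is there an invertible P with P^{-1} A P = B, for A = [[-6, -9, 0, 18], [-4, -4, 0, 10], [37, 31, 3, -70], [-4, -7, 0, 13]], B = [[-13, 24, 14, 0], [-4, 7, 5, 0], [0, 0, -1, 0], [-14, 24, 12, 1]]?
No.

trace(A) = 6 but trace(B) = -6. The trace is a similarity invariant, so A and B are not similar.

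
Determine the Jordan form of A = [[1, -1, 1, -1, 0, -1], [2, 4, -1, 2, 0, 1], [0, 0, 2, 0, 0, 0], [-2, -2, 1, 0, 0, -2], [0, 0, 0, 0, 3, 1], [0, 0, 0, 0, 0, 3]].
J = [[1, 0, 0, 0, 0, 0], [0, 2, 1, 0, 0, 0], [0, 0, 2, 0, 0, 0], [0, 0, 0, 2, 0, 0], [0, 0, 0, 0, 3, 1], [0, 0, 0, 0, 0, 3]]

The characteristic polynomial is det(xI - A) = (x - 3)^2(x - 2)^3(x - 1), so the eigenvalues are 1 (algebraic multiplicity 1), 2 (algebraic multiplicity 3), 3 (algebraic multiplicity 2).

For λ = 1: algebraic multiplicity 1 gives one 1×1 block.

For λ = 2: rank(A - 2I) = 4, rank((A - 2I)^2) = 3. The eigenspace has dimension 6 - 4 = 2, so there are 2 Jordan blocks; the rank sequence gives block sizes [2, 1].

For λ = 3: rank(A - 3I) = 5, rank((A - 3I)^2) = 4. The eigenspace has dimension 6 - 5 = 1, so there is 1 Jordan block; the rank sequence gives block sizes [2].

Assembling the blocks gives the Jordan form J above.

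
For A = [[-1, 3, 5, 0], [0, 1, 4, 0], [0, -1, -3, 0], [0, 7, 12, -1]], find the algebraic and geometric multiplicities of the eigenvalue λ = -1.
algebraic multiplicity 4, geometric multiplicity 2

The characteristic polynomial is (x + 1)^4, so the factor x + 1 appears with exponent 4: the algebraic multiplicity is 4.

rank(A + I) = 2, so the eigenspace has dimension 4 - 2 = 2: the geometric multiplicity is 2.

Since 2 < 4, A is not diagonalizable.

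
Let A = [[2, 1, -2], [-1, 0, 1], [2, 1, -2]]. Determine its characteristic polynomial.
χ_A(x) = x^3

xI - A = [[x - 2, -1, 2], [1, x, -1], [-2, -1, x + 2]].

Expanding det(xI - A) along the first row:
det(xI - A) = + (x - 2)·det([[x, -1], [-1, x + 2]]) - (-1)·det([[1, -1], [-2, x + 2]]) + (2)·det([[1, x], [-2, -1]]).

Evaluating gives χ_A(x) = x^3.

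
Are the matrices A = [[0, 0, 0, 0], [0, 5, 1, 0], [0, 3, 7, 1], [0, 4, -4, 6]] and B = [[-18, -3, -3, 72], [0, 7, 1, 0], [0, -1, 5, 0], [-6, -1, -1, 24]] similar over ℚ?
Both have characteristic polynomial x(x - 6)^3, but the minimal polynomial of A is x(x - 6)^3 while the minimal polynomial of B is x(x - 6)^2. The minimal polynomial is a similarity invariant, so A and B are not similar.

No.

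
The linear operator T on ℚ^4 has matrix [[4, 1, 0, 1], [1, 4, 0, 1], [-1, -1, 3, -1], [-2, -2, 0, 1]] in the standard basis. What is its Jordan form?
The characteristic polynomial is det(xI - A) = (x - 3)^4, so the eigenvalues are 3 (algebraic multiplicity 4).

For λ = 3: rank(A - 3I) = 1, rank((A - 3I)^2) = 0. The eigenspace has dimension 4 - 1 = 3, so there are 3 Jordan blocks; the rank sequence gives block sizes [2, 1, 1].

Assembling the blocks gives the Jordan form J above.

J = [[3, 1, 0, 0], [0, 3, 0, 0], [0, 0, 3, 0], [0, 0, 0, 3]]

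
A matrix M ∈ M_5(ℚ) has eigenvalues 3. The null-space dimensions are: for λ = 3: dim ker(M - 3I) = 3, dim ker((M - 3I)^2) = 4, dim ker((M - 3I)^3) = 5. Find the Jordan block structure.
λ = 3: successive nullity increments [3, 1, 1] count blocks of size ≥ k; block sizes are [3, 1, 1].

Jordan blocks: (3, 3), (3, 1), (3, 1)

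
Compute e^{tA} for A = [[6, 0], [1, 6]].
e^{tA} = [[e^{6*t}, 0], [t*e^{6*t}, e^{6*t}]]

A has Jordan form J = [[6, 1], [0, 6]] with A = PJP^{-1}, so e^{tA} = P e^{tJ} P^{-1}.

For a Jordan block J_k(λ), e^{tJ_k(λ)} = e^{λt} · (I + tN + t^2 N^2/2! + ... + t^{k-1} N^{k-1}/(k-1)!) where N is the nilpotent superdiagonal part.

Assembling the blocks and conjugating back gives the entries of e^{tA} as shown above.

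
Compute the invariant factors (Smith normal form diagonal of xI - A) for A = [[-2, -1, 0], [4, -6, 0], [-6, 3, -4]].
x + 4, (x + 4)^2

The Jordan structure of A has elementary divisors (x + 4)^2, (x + 4). Arranging the block sizes at each eigenvalue in decreasing order and taking row products gives the invariant factors.

Invariant factors (smallest first, each dividing the next): x + 4, (x + 4)^2.

Check: the last factor (x + 4)^2 is the minimal polynomial, and the product (x + 4)^3 is the characteristic polynomial.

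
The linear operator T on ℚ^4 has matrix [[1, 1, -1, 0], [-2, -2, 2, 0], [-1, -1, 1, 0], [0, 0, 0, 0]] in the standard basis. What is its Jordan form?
J = [[0, 1, 0, 0], [0, 0, 0, 0], [0, 0, 0, 0], [0, 0, 0, 0]]

The characteristic polynomial is det(xI - A) = x^4, so the eigenvalues are 0 (algebraic multiplicity 4).

For λ = 0: rank(A) = 1, rank(A^2) = 0. The eigenspace has dimension 4 - 1 = 3, so there are 3 Jordan blocks; the rank sequence gives block sizes [2, 1, 1].

Assembling the blocks gives the Jordan form J above.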